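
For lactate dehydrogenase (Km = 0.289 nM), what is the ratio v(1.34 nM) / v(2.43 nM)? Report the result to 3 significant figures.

Since Vmax cancels, v₂/v₁ = [S]₂(Km+[S]₁) / [S]₁(Km+[S]₂).
= 1.34×(0.289+2.43) / (2.43×(0.289+1.34)) = 3.643/3.958 = 0.920.

0.920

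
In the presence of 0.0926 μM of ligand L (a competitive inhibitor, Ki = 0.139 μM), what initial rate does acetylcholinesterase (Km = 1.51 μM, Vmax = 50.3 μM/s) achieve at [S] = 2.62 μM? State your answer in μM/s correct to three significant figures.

α = 1 + [I]/Ki = 1 + 0.0926/0.139 = 1.666.
For a competitive inhibitor, Vmax is unchanged and the apparent Km becomes α·Km: Km,app = 2.52 μM, Vmax,app = 50.3 μM/s.
v = Vmax,app·[S]/(Km,app + [S]) = 50.3 × 2.62/(2.52 + 2.62) = 25.7 μM/s.

25.7 μM/s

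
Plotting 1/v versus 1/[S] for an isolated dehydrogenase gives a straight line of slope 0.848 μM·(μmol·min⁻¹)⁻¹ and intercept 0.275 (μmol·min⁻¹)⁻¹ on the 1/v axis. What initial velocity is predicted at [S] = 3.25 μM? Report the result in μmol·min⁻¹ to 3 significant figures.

The y-intercept is 1/Vmax, so Vmax = 1/0.275 = 3.64 μmol·min⁻¹.
The slope is Km/Vmax, so Km = 0.848 × 3.64 = 3.08 μM.
Then v = 3.64 × 3.25/(3.08 + 3.25) = 1.87 μmol·min⁻¹.

1.87 μmol·min⁻¹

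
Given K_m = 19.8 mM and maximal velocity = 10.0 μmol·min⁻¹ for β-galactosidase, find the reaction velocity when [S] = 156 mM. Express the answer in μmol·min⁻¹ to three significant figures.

8.87 μmol·min⁻¹

[S]/(Km+[S]) = 156/175.8 = 0.8874, the fractional saturation.
v = 0.8874 × Vmax = 0.8874 × 10.0 = 8.87 μmol·min⁻¹.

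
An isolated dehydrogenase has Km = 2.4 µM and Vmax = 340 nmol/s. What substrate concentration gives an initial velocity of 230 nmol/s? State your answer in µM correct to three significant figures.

Rearranging v = Vmax[S]/(Km+[S]) gives [S] = Km·v/(Vmax − v).
[S] = 2.4 × 230 / (340 − 230) = 552.0/110.0 = 5.02 µM.

5.02 µM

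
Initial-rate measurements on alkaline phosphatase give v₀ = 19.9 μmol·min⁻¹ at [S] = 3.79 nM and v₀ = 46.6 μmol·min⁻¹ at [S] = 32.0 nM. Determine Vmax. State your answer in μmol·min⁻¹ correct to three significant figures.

In reciprocal form, 1/v = (Km/Vmax)·(1/[S]) + 1/Vmax. The two points give (1/[S], 1/v) = (0.2639, 0.05025) and (0.03125, 0.02146).
Slope = (0.05025 − 0.02146)/(0.2639 − 0.03125) = 0.1238; intercept = 0.05025 − 0.1238×0.2639 = 0.01759.
Vmax = 1/intercept = 56.8 μmol·min⁻¹; Km = slope × Vmax = 0.1238 × 56.8 = 7.04 nM.

56.8 μmol·min⁻¹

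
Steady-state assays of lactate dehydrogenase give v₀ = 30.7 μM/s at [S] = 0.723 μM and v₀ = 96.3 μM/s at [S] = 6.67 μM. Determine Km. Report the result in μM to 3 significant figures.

In reciprocal form, 1/v = (Km/Vmax)·(1/[S]) + 1/Vmax. The two points give (1/[S], 1/v) = (1.383, 0.03257) and (0.1499, 0.01038).
Slope = (0.03257 − 0.01038)/(1.383 − 0.1499) = 0.01799; intercept = 0.03257 − 0.01799×1.383 = 0.007687.
Vmax = 1/intercept = 130 μM/s; Km = slope × Vmax = 0.01799 × 130 = 2.34 μM.

2.34 μM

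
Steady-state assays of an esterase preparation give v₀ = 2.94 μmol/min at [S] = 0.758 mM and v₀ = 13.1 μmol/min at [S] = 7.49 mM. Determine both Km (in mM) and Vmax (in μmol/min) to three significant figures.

In reciprocal form, 1/v = (Km/Vmax)·(1/[S]) + 1/Vmax. The two points give (1/[S], 1/v) = (1.319, 0.3401) and (0.1335, 0.07634).
Slope = (0.3401 − 0.07634)/(1.319 − 0.1335) = 0.2225; intercept = 0.3401 − 0.2225×1.319 = 0.04663.
Vmax = 1/intercept = 21.4 μmol/min; Km = slope × Vmax = 0.2225 × 21.4 = 4.77 mM.

Km = 4.77 mM; Vmax = 21.4 μmol/min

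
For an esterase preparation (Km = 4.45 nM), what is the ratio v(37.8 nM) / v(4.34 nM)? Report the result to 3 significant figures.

1.81

Since Vmax cancels, v₂/v₁ = [S]₂(Km+[S]₁) / [S]₁(Km+[S]₂).
= 37.8×(4.45+4.34) / (4.34×(4.45+37.8)) = 332.3/183.4 = 1.81.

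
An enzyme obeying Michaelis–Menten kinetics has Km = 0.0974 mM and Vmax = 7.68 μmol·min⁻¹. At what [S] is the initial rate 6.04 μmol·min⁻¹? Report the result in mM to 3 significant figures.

Rearranging v = Vmax[S]/(Km+[S]) gives [S] = Km·v/(Vmax − v).
[S] = 0.0974 × 6.04 / (7.68 − 6.04) = 0.5883/1.640 = 0.359 mM.

0.359 mM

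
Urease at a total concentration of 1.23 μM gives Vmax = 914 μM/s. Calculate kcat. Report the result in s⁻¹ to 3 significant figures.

743 s⁻¹

kcat = Vmax/[E]total = 914 μM/s / 1.23 μM = 743 s⁻¹.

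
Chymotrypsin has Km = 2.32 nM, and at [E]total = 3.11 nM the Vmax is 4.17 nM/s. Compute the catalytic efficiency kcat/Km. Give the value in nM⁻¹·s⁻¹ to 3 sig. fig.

kcat = Vmax/[E]total = 4.17/3.11 = 1.34 s⁻¹.
kcat/Km = 1.34/2.32 = 0.578 nM⁻¹·s⁻¹.

0.578 nM⁻¹·s⁻¹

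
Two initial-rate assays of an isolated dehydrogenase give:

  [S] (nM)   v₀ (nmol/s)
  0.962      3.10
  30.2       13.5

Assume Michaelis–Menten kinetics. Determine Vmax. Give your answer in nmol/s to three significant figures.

15.2 nmol/s

From v = Vmax[S]/(Km+[S]), each point gives Vmax = v(Km+[S])/[S].
Equating: 3.10(Km+0.962)/0.962 = 13.5(Km+30.2)/30.2.
3.222·Km + 3.10 = 0.4470·Km + 13.5, so (3.222 − 0.4470)·Km = 13.5 − 3.10.
Km = 10.40/2.775 = 3.75 nM; then Vmax = 3.10(3.75+0.962)/0.962 = 15.2 nmol/s.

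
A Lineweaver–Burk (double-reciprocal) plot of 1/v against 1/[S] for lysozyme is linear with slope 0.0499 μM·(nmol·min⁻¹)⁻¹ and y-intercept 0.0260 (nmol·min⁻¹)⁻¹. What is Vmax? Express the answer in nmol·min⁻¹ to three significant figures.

38.5 nmol·min⁻¹

The y-intercept of a Lineweaver–Burk plot equals 1/Vmax, so Vmax = 1/0.0260 = 38.5 nmol·min⁻¹.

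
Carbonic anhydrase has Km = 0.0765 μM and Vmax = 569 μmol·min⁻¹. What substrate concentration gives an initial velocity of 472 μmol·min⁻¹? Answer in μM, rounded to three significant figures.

0.372 μM

The required fractional saturation is v/Vmax = 472/569 = 0.8295.
Then [S]/(Km+[S]) = 0.8295 ⇒ [S] = 0.0765 × 0.8295/(1 − 0.8295) = 0.372 μM.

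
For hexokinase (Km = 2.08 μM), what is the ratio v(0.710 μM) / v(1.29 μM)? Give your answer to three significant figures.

0.665

The fractional saturations are [S]/(Km+[S]) = 1.29/3.370 = 0.3828 and 0.710/2.790 = 0.2545.
v₂/v₁ is just their ratio: 0.2545/0.3828 = 0.665.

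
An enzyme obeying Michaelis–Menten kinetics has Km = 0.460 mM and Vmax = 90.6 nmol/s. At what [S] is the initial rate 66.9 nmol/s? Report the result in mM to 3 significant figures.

The required fractional saturation is v/Vmax = 66.9/90.6 = 0.7384.
Then [S]/(Km+[S]) = 0.7384 ⇒ [S] = 0.460 × 0.7384/(1 − 0.7384) = 1.30 mM.

1.30 mM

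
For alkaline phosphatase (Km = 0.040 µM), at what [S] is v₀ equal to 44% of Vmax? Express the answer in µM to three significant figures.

v/Vmax = [S]/(Km+[S]) = 0.44, so [S] = Km·0.44/(1 − 0.44) = 0.040 × 0.7857.
[S] = 0.0314 µM.

0.0314 µM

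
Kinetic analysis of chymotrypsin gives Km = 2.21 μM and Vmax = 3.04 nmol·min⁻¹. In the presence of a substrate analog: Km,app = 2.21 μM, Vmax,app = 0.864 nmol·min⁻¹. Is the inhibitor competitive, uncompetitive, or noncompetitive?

Vmax decreases (3.04 → 0.864 nmol·min⁻¹) while Km is unchanged — pure noncompetitive inhibition.

noncompetitive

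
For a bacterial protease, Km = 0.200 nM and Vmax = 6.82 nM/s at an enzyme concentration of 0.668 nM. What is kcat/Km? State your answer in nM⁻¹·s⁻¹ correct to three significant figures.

kcat = Vmax/[E]total = 6.82/0.668 = 10.2 s⁻¹.
kcat/Km = 10.2/0.200 = 51.0 nM⁻¹·s⁻¹.

51.0 nM⁻¹·s⁻¹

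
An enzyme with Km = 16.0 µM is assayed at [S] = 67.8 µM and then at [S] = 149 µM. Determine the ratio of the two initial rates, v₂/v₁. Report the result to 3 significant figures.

1.12

Since Vmax cancels, v₂/v₁ = [S]₂(Km+[S]₁) / [S]₁(Km+[S]₂).
= 149×(16.0+67.8) / (67.8×(16.0+149)) = 12490/11190 = 1.12.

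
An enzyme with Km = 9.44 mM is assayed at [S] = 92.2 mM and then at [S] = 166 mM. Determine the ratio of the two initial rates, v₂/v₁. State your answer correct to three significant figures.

1.04

The fractional saturations are [S]/(Km+[S]) = 92.2/101.6 = 0.9071 and 166/175.4 = 0.9462.
v₂/v₁ is just their ratio: 0.9462/0.9071 = 1.04.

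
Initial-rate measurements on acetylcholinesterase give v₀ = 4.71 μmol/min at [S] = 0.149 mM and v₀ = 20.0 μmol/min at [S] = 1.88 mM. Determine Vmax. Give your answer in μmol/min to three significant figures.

27.8 μmol/min

In reciprocal form, 1/v = (Km/Vmax)·(1/[S]) + 1/Vmax. The two points give (1/[S], 1/v) = (6.711, 0.2123) and (0.5319, 0.05000).
Slope = (0.2123 − 0.05000)/(6.711 − 0.5319) = 0.02627; intercept = 0.2123 − 0.02627×6.711 = 0.03603.
Vmax = 1/intercept = 27.8 μmol/min; Km = slope × Vmax = 0.02627 × 27.8 = 0.729 mM.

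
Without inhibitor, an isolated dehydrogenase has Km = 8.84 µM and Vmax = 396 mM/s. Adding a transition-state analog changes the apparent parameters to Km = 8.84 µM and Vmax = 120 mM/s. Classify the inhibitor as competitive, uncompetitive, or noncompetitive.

noncompetitive

Vmax decreases (396 → 120 mM/s) while Km is unchanged — pure noncompetitive inhibition.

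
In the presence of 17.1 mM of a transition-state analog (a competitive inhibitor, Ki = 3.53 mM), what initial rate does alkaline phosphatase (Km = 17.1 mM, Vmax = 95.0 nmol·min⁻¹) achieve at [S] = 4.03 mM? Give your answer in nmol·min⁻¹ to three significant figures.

With α = 1 + [I]/Ki = 1 + 17.1/3.53 = 5.844, the competitive rate law is v = Vmax[S] / (αKm + [S]).
v = 95.0×4.03 / (5.844×17.1 + 4.03) = 382.8/104.0 = 3.68 nmol·min⁻¹.

3.68 nmol·min⁻¹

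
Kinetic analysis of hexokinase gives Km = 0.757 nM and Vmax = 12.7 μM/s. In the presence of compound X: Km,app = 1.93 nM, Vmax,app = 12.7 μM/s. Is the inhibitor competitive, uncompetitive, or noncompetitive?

Km increases (0.757 → 1.93 nM) while Vmax is unchanged — the hallmark of competitive inhibition.

competitive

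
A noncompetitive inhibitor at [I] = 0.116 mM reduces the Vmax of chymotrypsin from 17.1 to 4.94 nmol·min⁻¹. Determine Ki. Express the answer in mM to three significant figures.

Noncompetitive: Vmax,app = Vmax/α with α = 1 + [I]/Ki.
α = Vmax/Vmax,app = 17.1/4.94 = 3.462.
Since α = 1 + [I]/Ki, [I]/Ki = 3.462 − 1 = 2.462 and Ki = 0.116/2.462 = 0.0471 mM.

0.0471 mM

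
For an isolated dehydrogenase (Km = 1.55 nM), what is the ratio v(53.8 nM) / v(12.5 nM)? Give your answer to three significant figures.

1.09

Since Vmax cancels, v₂/v₁ = [S]₂(Km+[S]₁) / [S]₁(Km+[S]₂).
= 53.8×(1.55+12.5) / (12.5×(1.55+53.8)) = 755.9/691.9 = 1.09.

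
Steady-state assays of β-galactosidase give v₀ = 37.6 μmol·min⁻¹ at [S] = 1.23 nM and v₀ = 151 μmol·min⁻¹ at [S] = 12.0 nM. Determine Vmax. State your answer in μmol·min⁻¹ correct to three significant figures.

230 μmol·min⁻¹

From v = Vmax[S]/(Km+[S]), each point gives Vmax = v(Km+[S])/[S].
Equating: 37.6(Km+1.23)/1.23 = 151(Km+12.0)/12.0.
30.57·Km + 37.6 = 12.58·Km + 151, so (30.57 − 12.58)·Km = 151 − 37.6.
Km = 113.4/17.99 = 6.30 nM; then Vmax = 37.6(6.30+1.23)/1.23 = 230 μmol·min⁻¹.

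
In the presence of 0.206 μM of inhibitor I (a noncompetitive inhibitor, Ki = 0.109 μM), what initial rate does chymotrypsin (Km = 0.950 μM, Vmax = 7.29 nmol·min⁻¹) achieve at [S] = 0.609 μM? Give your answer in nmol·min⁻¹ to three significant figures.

0.985 nmol·min⁻¹

With α = 1 + [I]/Ki = 1 + 0.206/0.109 = 2.890, the noncompetitive rate law is v = (Vmax/α)·[S] / (Km + [S]).
v = (7.29/2.890)×0.609 / (0.950 + 0.609) = 1.536/1.559 = 0.985 nmol·min⁻¹.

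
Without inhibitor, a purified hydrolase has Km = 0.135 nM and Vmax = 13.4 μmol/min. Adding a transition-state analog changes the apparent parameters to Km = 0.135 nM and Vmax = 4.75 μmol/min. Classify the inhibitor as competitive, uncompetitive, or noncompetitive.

Vmax decreases (13.4 → 4.75 μmol/min) while Km is unchanged — pure noncompetitive inhibition.

noncompetitive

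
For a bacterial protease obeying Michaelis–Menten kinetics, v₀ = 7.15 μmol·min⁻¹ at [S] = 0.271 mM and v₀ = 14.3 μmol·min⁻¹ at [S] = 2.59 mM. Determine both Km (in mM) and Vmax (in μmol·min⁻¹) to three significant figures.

Km = 0.343 mM; Vmax = 16.2 μmol·min⁻¹

In reciprocal form, 1/v = (Km/Vmax)·(1/[S]) + 1/Vmax. The two points give (1/[S], 1/v) = (3.690, 0.1399) and (0.3861, 0.06993).
Slope = (0.1399 − 0.06993)/(3.690 − 0.3861) = 0.02117; intercept = 0.1399 − 0.02117×3.690 = 0.06176.
Vmax = 1/intercept = 16.2 μmol·min⁻¹; Km = slope × Vmax = 0.02117 × 16.2 = 0.343 mM.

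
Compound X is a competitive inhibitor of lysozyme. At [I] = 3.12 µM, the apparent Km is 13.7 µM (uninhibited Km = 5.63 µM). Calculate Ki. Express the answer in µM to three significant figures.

2.18 µM

Competitive: Km,app = α·Km with α = 1 + [I]/Ki.
α = Km,app/Km = 13.7/5.63 = 2.433.
Since α = 1 + [I]/Ki, [I]/Ki = 2.433 − 1 = 1.433 and Ki = 3.12/1.433 = 2.18 µM.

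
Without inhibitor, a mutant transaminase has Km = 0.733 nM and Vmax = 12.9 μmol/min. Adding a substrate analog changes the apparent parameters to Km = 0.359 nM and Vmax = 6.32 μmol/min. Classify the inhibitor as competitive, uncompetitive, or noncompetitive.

uncompetitive

Both Km and Vmax decrease by the same factor (~2.04-fold) — characteristic of uncompetitive inhibition.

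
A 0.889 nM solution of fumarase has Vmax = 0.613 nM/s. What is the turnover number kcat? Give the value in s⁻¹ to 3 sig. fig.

0.690 s⁻¹

kcat = Vmax/[E]total = 0.613 nM/s / 0.889 nM = 0.690 s⁻¹.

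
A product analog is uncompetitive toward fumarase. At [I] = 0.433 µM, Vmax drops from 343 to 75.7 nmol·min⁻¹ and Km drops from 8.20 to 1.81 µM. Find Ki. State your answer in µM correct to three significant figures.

Uncompetitive: Vmax,app = Vmax/α (and Km,app = Km/α) with α = 1 + [I]/Ki.
α = Vmax/Vmax,app = 343/75.7 = 4.531.
Since α = 1 + [I]/Ki, [I]/Ki = 4.531 − 1 = 3.531 and Ki = 0.433/3.531 = 0.123 µM.

0.123 µM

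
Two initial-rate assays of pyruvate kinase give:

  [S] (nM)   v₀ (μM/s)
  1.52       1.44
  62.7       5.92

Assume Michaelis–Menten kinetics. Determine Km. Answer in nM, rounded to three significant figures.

5.25 nM

From v = Vmax[S]/(Km+[S]), each point gives Vmax = v(Km+[S])/[S].
Equating: 1.44(Km+1.52)/1.52 = 5.92(Km+62.7)/62.7.
0.9474·Km + 1.44 = 0.09442·Km + 5.92, so (0.9474 − 0.09442)·Km = 5.92 − 1.44.
Km = 4.480/0.8530 = 5.25 nM; then Vmax = 1.44(5.25+1.52)/1.52 = 6.42 μM/s.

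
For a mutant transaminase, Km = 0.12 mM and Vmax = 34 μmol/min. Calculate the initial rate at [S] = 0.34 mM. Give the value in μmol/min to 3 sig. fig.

25.1 μmol/min

[S]/(Km+[S]) = 0.34/0.4600 = 0.7391, the fractional saturation.
v = 0.7391 × Vmax = 0.7391 × 34 = 25.1 μmol/min.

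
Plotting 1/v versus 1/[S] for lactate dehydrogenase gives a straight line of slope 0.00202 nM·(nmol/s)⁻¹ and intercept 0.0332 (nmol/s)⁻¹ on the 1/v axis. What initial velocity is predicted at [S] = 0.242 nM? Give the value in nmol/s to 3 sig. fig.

24.1 nmol/s

The y-intercept is 1/Vmax, so Vmax = 1/0.0332 = 30.1 nmol/s.
The slope is Km/Vmax, so Km = 0.00202 × 30.1 = 0.0608 nM.
Then v = 30.1 × 0.242/(0.0608 + 0.242) = 24.1 nmol/s.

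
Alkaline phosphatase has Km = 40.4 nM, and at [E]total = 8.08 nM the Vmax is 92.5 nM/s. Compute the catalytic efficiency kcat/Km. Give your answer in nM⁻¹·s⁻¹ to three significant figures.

kcat = Vmax/[E]total = 92.5/8.08 = 11.4 s⁻¹.
kcat/Km = 11.4/40.4 = 0.283 nM⁻¹·s⁻¹.

0.283 nM⁻¹·s⁻¹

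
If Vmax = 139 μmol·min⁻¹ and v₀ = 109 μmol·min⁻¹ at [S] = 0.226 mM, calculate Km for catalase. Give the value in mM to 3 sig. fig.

From v = Vmax[S]/(Km+[S]), Km = [S](Vmax − v)/v.
Km = 0.226 × (139 − 109) / 109 = 6.780/109 = 0.0622 mM.

0.0622 mM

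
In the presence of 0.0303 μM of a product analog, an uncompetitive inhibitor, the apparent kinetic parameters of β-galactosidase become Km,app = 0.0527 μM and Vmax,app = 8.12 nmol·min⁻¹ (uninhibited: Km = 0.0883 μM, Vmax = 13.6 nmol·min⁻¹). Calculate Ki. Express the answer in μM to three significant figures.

0.0449 μM

Uncompetitive: Vmax,app = Vmax/α (and Km,app = Km/α) with α = 1 + [I]/Ki.
α = Vmax/Vmax,app = 13.6/8.12 = 1.675.
Since α = 1 + [I]/Ki, [I]/Ki = 1.675 − 1 = 0.6749 and Ki = 0.0303/0.6749 = 0.0449 μM.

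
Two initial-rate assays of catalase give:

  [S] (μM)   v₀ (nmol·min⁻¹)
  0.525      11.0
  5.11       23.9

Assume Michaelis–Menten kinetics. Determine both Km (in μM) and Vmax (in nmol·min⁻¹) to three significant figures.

In reciprocal form, 1/v = (Km/Vmax)·(1/[S]) + 1/Vmax. The two points give (1/[S], 1/v) = (1.905, 0.09091) and (0.1957, 0.04184).
Slope = (0.09091 − 0.04184)/(1.905 − 0.1957) = 0.02871; intercept = 0.09091 − 0.02871×1.905 = 0.03622.
Vmax = 1/intercept = 27.6 nmol·min⁻¹; Km = slope × Vmax = 0.02871 × 27.6 = 0.793 μM.

Km = 0.793 μM; Vmax = 27.6 nmol·min⁻¹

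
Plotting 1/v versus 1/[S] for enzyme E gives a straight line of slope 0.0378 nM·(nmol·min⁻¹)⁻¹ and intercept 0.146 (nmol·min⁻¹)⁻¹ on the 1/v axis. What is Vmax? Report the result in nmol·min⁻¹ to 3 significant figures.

6.85 nmol·min⁻¹

The y-intercept of a Lineweaver–Burk plot equals 1/Vmax, so Vmax = 1/0.146 = 6.85 nmol·min⁻¹.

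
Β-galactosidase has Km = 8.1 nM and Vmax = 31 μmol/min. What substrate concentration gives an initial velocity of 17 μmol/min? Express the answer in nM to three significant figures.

9.84 nM

The required fractional saturation is v/Vmax = 17/31 = 0.5484.
Then [S]/(Km+[S]) = 0.5484 ⇒ [S] = 8.1 × 0.5484/(1 − 0.5484) = 9.84 nM.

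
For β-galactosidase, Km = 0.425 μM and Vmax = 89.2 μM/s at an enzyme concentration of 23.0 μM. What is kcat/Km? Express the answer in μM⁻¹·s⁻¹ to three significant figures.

kcat = Vmax/[E]total = 89.2/23.0 = 3.88 s⁻¹.
kcat/Km = 3.88/0.425 = 9.13 μM⁻¹·s⁻¹.

9.13 μM⁻¹·s⁻¹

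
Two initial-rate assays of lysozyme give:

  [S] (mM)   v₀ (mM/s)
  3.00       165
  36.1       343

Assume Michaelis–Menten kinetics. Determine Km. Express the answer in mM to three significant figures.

From v = Vmax[S]/(Km+[S]), each point gives Vmax = v(Km+[S])/[S].
Equating: 165(Km+3.00)/3.00 = 343(Km+36.1)/36.1.
55.00·Km + 165 = 9.501·Km + 343, so (55.00 − 9.501)·Km = 343 − 165.
Km = 178.0/45.50 = 3.91 mM; then Vmax = 165(3.91+3.00)/3.00 = 380 mM/s.

3.91 mM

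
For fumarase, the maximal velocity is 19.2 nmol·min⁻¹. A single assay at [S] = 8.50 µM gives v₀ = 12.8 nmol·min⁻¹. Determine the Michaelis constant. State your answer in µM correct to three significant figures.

4.25 µM

From v = Vmax[S]/(Km+[S]), Km = [S](Vmax − v)/v.
Km = 8.50 × (19.2 − 12.8) / 12.8 = 54.40/12.8 = 4.25 µM.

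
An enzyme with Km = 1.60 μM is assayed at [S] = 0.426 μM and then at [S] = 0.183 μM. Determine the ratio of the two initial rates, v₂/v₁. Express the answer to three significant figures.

0.488

The fractional saturations are [S]/(Km+[S]) = 0.426/2.026 = 0.2103 and 0.183/1.783 = 0.1026.
v₂/v₁ is just their ratio: 0.1026/0.2103 = 0.488.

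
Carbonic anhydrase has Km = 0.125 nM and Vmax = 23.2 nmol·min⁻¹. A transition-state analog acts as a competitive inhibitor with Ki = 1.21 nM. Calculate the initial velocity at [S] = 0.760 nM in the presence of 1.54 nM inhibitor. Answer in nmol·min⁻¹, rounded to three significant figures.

α = 1 + [I]/Ki = 1 + 1.54/1.21 = 2.273.
For a competitive inhibitor, Vmax is unchanged and the apparent Km becomes α·Km: Km,app = 0.284 nM, Vmax,app = 23.2 nmol·min⁻¹.
v = Vmax,app·[S]/(Km,app + [S]) = 23.2 × 0.760/(0.284 + 0.760) = 16.9 nmol·min⁻¹.

16.9 nmol·min⁻¹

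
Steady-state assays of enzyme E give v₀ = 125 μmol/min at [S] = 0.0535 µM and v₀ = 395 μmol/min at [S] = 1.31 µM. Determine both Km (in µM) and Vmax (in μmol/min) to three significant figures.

Km = 0.133 µM; Vmax = 435 μmol/min

In reciprocal form, 1/v = (Km/Vmax)·(1/[S]) + 1/Vmax. The two points give (1/[S], 1/v) = (18.69, 0.008000) and (0.7634, 0.002532).
Slope = (0.008000 − 0.002532)/(18.69 − 0.7634) = 0.0003050; intercept = 0.008000 − 0.0003050×18.69 = 0.002299.
Vmax = 1/intercept = 435 μmol/min; Km = slope × Vmax = 0.0003050 × 435 = 0.133 µM.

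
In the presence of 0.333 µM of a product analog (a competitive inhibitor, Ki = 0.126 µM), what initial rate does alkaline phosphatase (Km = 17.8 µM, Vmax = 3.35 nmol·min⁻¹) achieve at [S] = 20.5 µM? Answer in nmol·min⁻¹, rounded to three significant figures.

0.805 nmol·min⁻¹

With α = 1 + [I]/Ki = 1 + 0.333/0.126 = 3.643, the competitive rate law is v = Vmax[S] / (αKm + [S]).
v = 3.35×20.5 / (3.643×17.8 + 20.5) = 68.68/85.34 = 0.805 nmol·min⁻¹.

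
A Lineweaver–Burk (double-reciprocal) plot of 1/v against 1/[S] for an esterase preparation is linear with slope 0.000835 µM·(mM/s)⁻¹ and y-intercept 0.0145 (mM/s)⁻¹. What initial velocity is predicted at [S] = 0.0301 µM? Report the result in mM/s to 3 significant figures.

23.7 mM/s

The y-intercept is 1/Vmax, so Vmax = 1/0.0145 = 69.0 mM/s.
The slope is Km/Vmax, so Km = 0.000835 × 69.0 = 0.0576 µM.
Then v = 69.0 × 0.0301/(0.0576 + 0.0301) = 23.7 mM/s.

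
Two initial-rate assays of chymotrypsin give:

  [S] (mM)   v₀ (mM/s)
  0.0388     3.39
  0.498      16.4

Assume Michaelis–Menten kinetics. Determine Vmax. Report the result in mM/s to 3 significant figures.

24.3 mM/s

From v = Vmax[S]/(Km+[S]), each point gives Vmax = v(Km+[S])/[S].
Equating: 3.39(Km+0.0388)/0.0388 = 16.4(Km+0.498)/0.498.
87.37·Km + 3.39 = 32.93·Km + 16.4, so (87.37 − 32.93)·Km = 16.4 − 3.39.
Km = 13.01/54.44 = 0.239 mM; then Vmax = 3.39(0.239+0.0388)/0.0388 = 24.3 mM/s.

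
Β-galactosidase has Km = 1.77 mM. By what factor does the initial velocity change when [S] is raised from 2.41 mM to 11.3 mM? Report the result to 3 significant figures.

Since Vmax cancels, v₂/v₁ = [S]₂(Km+[S]₁) / [S]₁(Km+[S]₂).
= 11.3×(1.77+2.41) / (2.41×(1.77+11.3)) = 47.23/31.50 = 1.50.

1.50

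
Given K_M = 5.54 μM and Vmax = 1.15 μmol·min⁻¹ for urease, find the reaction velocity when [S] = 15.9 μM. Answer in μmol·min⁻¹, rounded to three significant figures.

0.853 μmol·min⁻¹

v = Vmax·[S]/(Km + [S]) = 1.15 × 15.9 / (5.54 + 15.9)
  = 18.28 / 21.44 = 0.853 μmol·min⁻¹.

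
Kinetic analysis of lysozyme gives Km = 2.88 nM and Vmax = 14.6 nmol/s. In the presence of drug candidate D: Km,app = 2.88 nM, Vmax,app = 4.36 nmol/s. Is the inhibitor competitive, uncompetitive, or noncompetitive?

Vmax decreases (14.6 → 4.36 nmol/s) while Km is unchanged — pure noncompetitive inhibition.

noncompetitive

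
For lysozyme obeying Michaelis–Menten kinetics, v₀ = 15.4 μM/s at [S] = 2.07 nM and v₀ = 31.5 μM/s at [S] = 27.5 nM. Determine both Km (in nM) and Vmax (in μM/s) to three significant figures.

Km = 2.56 nM; Vmax = 34.4 μM/s

From v = Vmax[S]/(Km+[S]), each point gives Vmax = v(Km+[S])/[S].
Equating: 15.4(Km+2.07)/2.07 = 31.5(Km+27.5)/27.5.
7.440·Km + 15.4 = 1.145·Km + 31.5, so (7.440 − 1.145)·Km = 31.5 − 15.4.
Km = 16.10/6.294 = 2.56 nM; then Vmax = 15.4(2.56+2.07)/2.07 = 34.4 μM/s.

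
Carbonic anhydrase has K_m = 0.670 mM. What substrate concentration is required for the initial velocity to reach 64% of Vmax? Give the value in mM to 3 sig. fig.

1.19 mM

v/Vmax = [S]/(Km+[S]) = 0.64, so [S] = Km·0.64/(1 − 0.64) = 0.670 × 1.778.
[S] = 1.19 mM.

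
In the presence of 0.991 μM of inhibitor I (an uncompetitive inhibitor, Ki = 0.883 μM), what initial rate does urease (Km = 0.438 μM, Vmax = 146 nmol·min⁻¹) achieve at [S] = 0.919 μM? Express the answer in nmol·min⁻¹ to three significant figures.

With α = 1 + [I]/Ki = 1 + 0.991/0.883 = 2.122, the uncompetitive rate law is v = (Vmax/α)·[S] / (Km/α + [S]).
v = (146/2.122)×0.919 / (0.438/2.122 + 0.919) = 63.22/1.125 = 56.2 nmol·min⁻¹.

56.2 nmol·min⁻¹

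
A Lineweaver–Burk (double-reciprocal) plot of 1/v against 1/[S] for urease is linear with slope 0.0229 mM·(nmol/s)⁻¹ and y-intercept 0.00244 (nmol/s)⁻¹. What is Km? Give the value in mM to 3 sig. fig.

y-intercept = 1/Vmax ⇒ Vmax = 410 nmol/s; slope = Km/Vmax ⇒ Km = slope × Vmax.
Km = 0.0229 × 410 = 9.39 mM.

9.39 mM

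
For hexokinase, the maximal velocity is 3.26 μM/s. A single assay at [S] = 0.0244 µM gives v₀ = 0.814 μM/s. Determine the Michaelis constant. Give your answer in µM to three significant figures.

0.0733 µM

From v = Vmax[S]/(Km+[S]), Km = [S](Vmax − v)/v.
Km = 0.0244 × (3.26 − 0.814) / 0.814 = 0.05968/0.814 = 0.0733 µM.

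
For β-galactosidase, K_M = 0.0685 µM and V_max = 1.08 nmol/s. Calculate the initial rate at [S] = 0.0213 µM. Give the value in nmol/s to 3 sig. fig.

0.256 nmol/s

[S]/(Km+[S]) = 0.0213/0.08980 = 0.2372, the fractional saturation.
v = 0.2372 × Vmax = 0.2372 × 1.08 = 0.256 nmol/s.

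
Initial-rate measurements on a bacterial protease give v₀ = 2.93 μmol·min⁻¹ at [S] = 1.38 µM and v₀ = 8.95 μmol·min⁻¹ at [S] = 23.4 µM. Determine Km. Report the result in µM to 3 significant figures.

3.46 µM

From v = Vmax[S]/(Km+[S]), each point gives Vmax = v(Km+[S])/[S].
Equating: 2.93(Km+1.38)/1.38 = 8.95(Km+23.4)/23.4.
2.123·Km + 2.93 = 0.3825·Km + 8.95, so (2.123 − 0.3825)·Km = 8.95 − 2.93.
Km = 6.020/1.741 = 3.46 µM; then Vmax = 2.93(3.46+1.38)/1.38 = 10.3 μmol·min⁻¹.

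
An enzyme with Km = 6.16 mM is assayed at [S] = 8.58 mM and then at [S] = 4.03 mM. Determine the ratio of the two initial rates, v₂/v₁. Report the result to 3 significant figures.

0.679

The fractional saturations are [S]/(Km+[S]) = 8.58/14.74 = 0.5821 and 4.03/10.19 = 0.3955.
v₂/v₁ is just their ratio: 0.3955/0.5821 = 0.679.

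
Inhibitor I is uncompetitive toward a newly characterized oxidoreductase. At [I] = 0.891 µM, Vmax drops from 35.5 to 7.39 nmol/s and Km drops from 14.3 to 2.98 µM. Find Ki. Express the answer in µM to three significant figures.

0.234 µM

Uncompetitive: Vmax,app = Vmax/α (and Km,app = Km/α) with α = 1 + [I]/Ki.
α = Vmax/Vmax,app = 35.5/7.39 = 4.804.
Since α = 1 + [I]/Ki, [I]/Ki = 4.804 − 1 = 3.804 and Ki = 0.891/3.804 = 0.234 µM.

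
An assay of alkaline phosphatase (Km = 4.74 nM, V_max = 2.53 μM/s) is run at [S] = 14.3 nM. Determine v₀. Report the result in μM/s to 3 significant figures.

[S]/(Km+[S]) = 14.3/19.04 = 0.7511, the fractional saturation.
v = 0.7511 × Vmax = 0.7511 × 2.53 = 1.90 μM/s.

1.90 μM/s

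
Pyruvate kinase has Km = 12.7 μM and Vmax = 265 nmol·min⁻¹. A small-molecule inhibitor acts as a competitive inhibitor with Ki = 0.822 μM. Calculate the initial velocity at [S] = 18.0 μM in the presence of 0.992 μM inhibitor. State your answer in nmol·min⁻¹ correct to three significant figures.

With α = 1 + [I]/Ki = 1 + 0.992/0.822 = 2.207, the competitive rate law is v = Vmax[S] / (αKm + [S]).
v = 265×18.0 / (2.207×12.7 + 18.0) = 4770/46.03 = 104 nmol·min⁻¹.

104 nmol·min⁻¹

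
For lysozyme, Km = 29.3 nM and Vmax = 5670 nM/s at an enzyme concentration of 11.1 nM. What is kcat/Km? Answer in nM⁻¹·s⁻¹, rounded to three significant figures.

17.4 nM⁻¹·s⁻¹

kcat = Vmax/[E]total = 5670/11.1 = 511 s⁻¹.
kcat/Km = 511/29.3 = 17.4 nM⁻¹·s⁻¹.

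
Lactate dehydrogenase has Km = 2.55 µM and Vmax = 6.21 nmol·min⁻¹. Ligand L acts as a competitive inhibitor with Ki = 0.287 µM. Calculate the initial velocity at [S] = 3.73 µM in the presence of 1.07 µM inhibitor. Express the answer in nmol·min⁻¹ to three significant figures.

With α = 1 + [I]/Ki = 1 + 1.07/0.287 = 4.728, the competitive rate law is v = Vmax[S] / (αKm + [S]).
v = 6.21×3.73 / (4.728×2.55 + 3.73) = 23.16/15.79 = 1.47 nmol·min⁻¹.

1.47 nmol·min⁻¹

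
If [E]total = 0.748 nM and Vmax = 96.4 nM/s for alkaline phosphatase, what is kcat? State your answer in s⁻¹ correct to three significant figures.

129 s⁻¹

kcat = Vmax/[E]total = 96.4 nM/s / 0.748 nM = 129 s⁻¹.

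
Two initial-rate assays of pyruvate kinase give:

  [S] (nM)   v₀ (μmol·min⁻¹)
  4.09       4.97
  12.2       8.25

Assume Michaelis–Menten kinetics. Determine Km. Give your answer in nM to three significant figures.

6.09 nM

From v = Vmax[S]/(Km+[S]), each point gives Vmax = v(Km+[S])/[S].
Equating: 4.97(Km+4.09)/4.09 = 8.25(Km+12.2)/12.2.
1.215·Km + 4.97 = 0.6762·Km + 8.25, so (1.215 − 0.6762)·Km = 8.25 − 4.97.
Km = 3.280/0.5389 = 6.09 nM; then Vmax = 4.97(6.09+4.09)/4.09 = 12.4 μmol·min⁻¹.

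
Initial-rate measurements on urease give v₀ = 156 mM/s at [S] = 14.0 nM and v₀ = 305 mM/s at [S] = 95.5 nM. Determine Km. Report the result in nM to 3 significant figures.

18.7 nM

In reciprocal form, 1/v = (Km/Vmax)·(1/[S]) + 1/Vmax. The two points give (1/[S], 1/v) = (0.07143, 0.006410) and (0.01047, 0.003279).
Slope = (0.006410 − 0.003279)/(0.07143 − 0.01047) = 0.05137; intercept = 0.006410 − 0.05137×0.07143 = 0.002741.
Vmax = 1/intercept = 365 mM/s; Km = slope × Vmax = 0.05137 × 365 = 18.7 nM.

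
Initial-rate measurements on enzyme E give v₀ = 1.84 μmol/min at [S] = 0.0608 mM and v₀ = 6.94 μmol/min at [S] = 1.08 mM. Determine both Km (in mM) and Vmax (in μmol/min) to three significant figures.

From v = Vmax[S]/(Km+[S]), each point gives Vmax = v(Km+[S])/[S].
Equating: 1.84(Km+0.0608)/0.0608 = 6.94(Km+1.08)/1.08.
30.26·Km + 1.84 = 6.426·Km + 6.94, so (30.26 − 6.426)·Km = 6.94 − 1.84.
Km = 5.100/23.84 = 0.214 mM; then Vmax = 1.84(0.214+0.0608)/0.0608 = 8.31 μmol/min.

Km = 0.214 mM; Vmax = 8.31 μmol/min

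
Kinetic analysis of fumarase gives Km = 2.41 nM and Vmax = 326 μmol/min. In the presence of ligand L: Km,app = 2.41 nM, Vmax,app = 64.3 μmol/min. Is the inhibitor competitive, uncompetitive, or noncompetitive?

Vmax decreases (326 → 64.3 μmol/min) while Km is unchanged — pure noncompetitive inhibition.

noncompetitive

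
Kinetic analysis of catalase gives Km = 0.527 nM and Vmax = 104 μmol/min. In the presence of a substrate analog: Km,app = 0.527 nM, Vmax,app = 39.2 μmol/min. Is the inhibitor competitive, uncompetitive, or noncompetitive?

noncompetitive

Vmax decreases (104 → 39.2 μmol/min) while Km is unchanged — pure noncompetitive inhibition.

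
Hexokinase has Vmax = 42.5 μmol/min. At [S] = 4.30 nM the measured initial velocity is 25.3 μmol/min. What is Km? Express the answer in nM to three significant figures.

2.92 nM

From v = Vmax[S]/(Km+[S]), Km = [S](Vmax − v)/v.
Km = 4.30 × (42.5 − 25.3) / 25.3 = 73.96/25.3 = 2.92 nM.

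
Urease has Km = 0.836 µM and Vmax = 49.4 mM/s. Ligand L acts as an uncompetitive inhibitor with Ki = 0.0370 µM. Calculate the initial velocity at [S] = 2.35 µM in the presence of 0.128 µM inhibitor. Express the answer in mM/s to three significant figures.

With α = 1 + [I]/Ki = 1 + 0.128/0.0370 = 4.459, the uncompetitive rate law is v = (Vmax/α)·[S] / (Km/α + [S]).
v = (49.4/4.459)×2.35 / (0.836/4.459 + 2.35) = 26.03/2.537 = 10.3 mM/s.

10.3 mM/s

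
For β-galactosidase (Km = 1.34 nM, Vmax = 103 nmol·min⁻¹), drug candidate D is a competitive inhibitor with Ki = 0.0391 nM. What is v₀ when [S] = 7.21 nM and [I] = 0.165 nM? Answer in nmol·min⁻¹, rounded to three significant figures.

With α = 1 + [I]/Ki = 1 + 0.165/0.0391 = 5.220, the competitive rate law is v = Vmax[S] / (αKm + [S]).
v = 103×7.21 / (5.220×1.34 + 7.21) = 742.6/14.20 = 52.3 nmol·min⁻¹.

52.3 nmol·min⁻¹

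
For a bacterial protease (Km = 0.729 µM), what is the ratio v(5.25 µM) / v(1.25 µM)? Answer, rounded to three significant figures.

1.39

Since Vmax cancels, v₂/v₁ = [S]₂(Km+[S]₁) / [S]₁(Km+[S]₂).
= 5.25×(0.729+1.25) / (1.25×(0.729+5.25)) = 10.39/7.474 = 1.39.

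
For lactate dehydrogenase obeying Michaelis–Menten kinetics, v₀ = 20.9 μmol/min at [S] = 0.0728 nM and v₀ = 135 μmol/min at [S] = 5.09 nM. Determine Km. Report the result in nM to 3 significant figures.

0.438 nM

In reciprocal form, 1/v = (Km/Vmax)·(1/[S]) + 1/Vmax. The two points give (1/[S], 1/v) = (13.74, 0.04785) and (0.1965, 0.007407).
Slope = (0.04785 − 0.007407)/(13.74 − 0.1965) = 0.002987; intercept = 0.04785 − 0.002987×13.74 = 0.006821.
Vmax = 1/intercept = 147 μmol/min; Km = slope × Vmax = 0.002987 × 147 = 0.438 nM.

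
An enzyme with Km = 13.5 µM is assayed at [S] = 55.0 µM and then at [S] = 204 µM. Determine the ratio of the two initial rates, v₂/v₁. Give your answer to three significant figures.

1.17

The fractional saturations are [S]/(Km+[S]) = 55.0/68.50 = 0.8029 and 204/217.5 = 0.9379.
v₂/v₁ is just their ratio: 0.9379/0.8029 = 1.17.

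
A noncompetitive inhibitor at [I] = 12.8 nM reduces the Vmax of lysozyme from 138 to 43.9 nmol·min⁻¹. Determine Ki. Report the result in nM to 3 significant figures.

Noncompetitive: Vmax,app = Vmax/α with α = 1 + [I]/Ki.
α = Vmax/Vmax,app = 138/43.9 = 3.144.
Since α = 1 + [I]/Ki, [I]/Ki = 3.144 − 1 = 2.144 and Ki = 12.8/2.144 = 5.97 nM.

5.97 nM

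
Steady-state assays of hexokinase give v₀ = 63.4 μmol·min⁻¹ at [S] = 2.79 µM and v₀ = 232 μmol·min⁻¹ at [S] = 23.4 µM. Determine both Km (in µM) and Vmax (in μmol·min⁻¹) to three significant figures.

From v = Vmax[S]/(Km+[S]), each point gives Vmax = v(Km+[S])/[S].
Equating: 63.4(Km+2.79)/2.79 = 232(Km+23.4)/23.4.
22.72·Km + 63.4 = 9.915·Km + 232, so (22.72 − 9.915)·Km = 232 − 63.4.
Km = 168.6/12.81 = 13.2 µM; then Vmax = 63.4(13.2+2.79)/2.79 = 362 μmol·min⁻¹.

Km = 13.2 µM; Vmax = 362 μmol·min⁻¹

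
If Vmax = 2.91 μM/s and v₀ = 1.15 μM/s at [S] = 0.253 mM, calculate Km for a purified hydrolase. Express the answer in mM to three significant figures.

v/Vmax = 1.15/2.91 = 0.3952 = [S]/(Km+[S]).
So Km + [S] = [S]/0.3952 = 0.6402 mM, giving Km = 0.6402 − 0.253 = 0.387 mM.

0.387 mM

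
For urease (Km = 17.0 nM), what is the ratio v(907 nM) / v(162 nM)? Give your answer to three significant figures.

1.08

The fractional saturations are [S]/(Km+[S]) = 162/179.0 = 0.9050 and 907/924.0 = 0.9816.
v₂/v₁ is just their ratio: 0.9816/0.9050 = 1.08.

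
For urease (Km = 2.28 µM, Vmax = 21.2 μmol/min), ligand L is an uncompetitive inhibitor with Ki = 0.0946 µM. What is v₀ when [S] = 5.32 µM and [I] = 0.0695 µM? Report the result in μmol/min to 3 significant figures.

α = 1 + [I]/Ki = 1 + 0.0695/0.0946 = 1.735.
For an uncompetitive inhibitor, both parameters are divided by α, giving Vmax/α and Km/α: Km,app = 1.31 µM, Vmax,app = 12.2 μmol/min.
v = Vmax,app·[S]/(Km,app + [S]) = 12.2 × 5.32/(1.31 + 5.32) = 9.80 μmol/min.

9.80 μmol/min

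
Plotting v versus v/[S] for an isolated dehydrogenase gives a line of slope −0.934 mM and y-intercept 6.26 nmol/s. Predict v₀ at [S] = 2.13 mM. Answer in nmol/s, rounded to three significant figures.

In the Eadie–Hofstee form v = Vmax − Km·(v/[S]), the slope is −Km and the intercept is Vmax, so Km = 0.934 mM and Vmax = 6.26 nmol/s.
v = 6.26 × 2.13/(0.934 + 2.13) = 4.35 nmol/s.

4.35 nmol/s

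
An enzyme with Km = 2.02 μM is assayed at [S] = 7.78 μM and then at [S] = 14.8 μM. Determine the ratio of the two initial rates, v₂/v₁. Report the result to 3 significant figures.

Since Vmax cancels, v₂/v₁ = [S]₂(Km+[S]₁) / [S]₁(Km+[S]₂).
= 14.8×(2.02+7.78) / (7.78×(2.02+14.8)) = 145.0/130.9 = 1.11.

1.11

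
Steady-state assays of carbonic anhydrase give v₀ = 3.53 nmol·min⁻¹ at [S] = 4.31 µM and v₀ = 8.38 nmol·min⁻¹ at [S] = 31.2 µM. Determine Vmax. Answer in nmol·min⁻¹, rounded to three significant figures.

From v = Vmax[S]/(Km+[S]), each point gives Vmax = v(Km+[S])/[S].
Equating: 3.53(Km+4.31)/4.31 = 8.38(Km+31.2)/31.2.
0.8190·Km + 3.53 = 0.2686·Km + 8.38, so (0.8190 − 0.2686)·Km = 8.38 − 3.53.
Km = 4.850/0.5504 = 8.81 µM; then Vmax = 3.53(8.81+4.31)/4.31 = 10.7 nmol·min⁻¹.

10.7 nmol·min⁻¹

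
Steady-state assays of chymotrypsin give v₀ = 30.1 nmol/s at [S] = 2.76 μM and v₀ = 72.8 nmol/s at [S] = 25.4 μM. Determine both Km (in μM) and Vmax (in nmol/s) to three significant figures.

From v = Vmax[S]/(Km+[S]), each point gives Vmax = v(Km+[S])/[S].
Equating: 30.1(Km+2.76)/2.76 = 72.8(Km+25.4)/25.4.
10.91·Km + 30.1 = 2.866·Km + 72.8, so (10.91 − 2.866)·Km = 72.8 − 30.1.
Km = 42.70/8.040 = 5.31 μM; then Vmax = 30.1(5.31+2.76)/2.76 = 88.0 nmol/s.

Km = 5.31 μM; Vmax = 88.0 nmol/s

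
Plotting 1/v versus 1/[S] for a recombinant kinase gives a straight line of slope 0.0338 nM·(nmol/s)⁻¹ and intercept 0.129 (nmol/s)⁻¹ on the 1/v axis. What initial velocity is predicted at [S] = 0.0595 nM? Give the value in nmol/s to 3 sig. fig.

The y-intercept is 1/Vmax, so Vmax = 1/0.129 = 7.75 nmol/s.
The slope is Km/Vmax, so Km = 0.0338 × 7.75 = 0.262 nM.
Then v = 7.75 × 0.0595/(0.262 + 0.0595) = 1.43 nmol/s.

1.43 nmol/s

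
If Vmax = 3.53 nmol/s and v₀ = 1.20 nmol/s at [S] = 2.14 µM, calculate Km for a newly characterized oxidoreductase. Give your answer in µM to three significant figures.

4.16 µM

v/Vmax = 1.20/3.53 = 0.3399 = [S]/(Km+[S]).
So Km + [S] = [S]/0.3399 = 6.295 µM, giving Km = 6.295 − 2.14 = 4.16 µM.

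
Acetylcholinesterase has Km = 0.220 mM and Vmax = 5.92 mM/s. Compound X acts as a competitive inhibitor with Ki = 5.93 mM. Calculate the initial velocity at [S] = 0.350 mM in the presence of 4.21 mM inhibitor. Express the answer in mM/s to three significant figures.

2.85 mM/s

With α = 1 + [I]/Ki = 1 + 4.21/5.93 = 1.710, the competitive rate law is v = Vmax[S] / (αKm + [S]).
v = 5.92×0.350 / (1.710×0.220 + 0.350) = 2.072/0.7262 = 2.85 mM/s.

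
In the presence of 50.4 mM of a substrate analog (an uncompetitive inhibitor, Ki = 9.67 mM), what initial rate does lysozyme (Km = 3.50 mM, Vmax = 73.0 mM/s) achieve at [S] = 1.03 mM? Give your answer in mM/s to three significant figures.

7.60 mM/s

α = 1 + [I]/Ki = 1 + 50.4/9.67 = 6.212.
For an uncompetitive inhibitor, both parameters are divided by α, giving Vmax/α and Km/α: Km,app = 0.563 mM, Vmax,app = 11.8 mM/s.
v = Vmax,app·[S]/(Km,app + [S]) = 11.8 × 1.03/(0.563 + 1.03) = 7.60 mM/s.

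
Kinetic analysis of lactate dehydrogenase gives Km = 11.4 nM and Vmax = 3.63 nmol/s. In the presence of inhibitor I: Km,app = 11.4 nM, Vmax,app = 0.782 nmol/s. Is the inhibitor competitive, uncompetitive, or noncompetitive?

noncompetitive

Vmax decreases (3.63 → 0.782 nmol/s) while Km is unchanged — pure noncompetitive inhibition.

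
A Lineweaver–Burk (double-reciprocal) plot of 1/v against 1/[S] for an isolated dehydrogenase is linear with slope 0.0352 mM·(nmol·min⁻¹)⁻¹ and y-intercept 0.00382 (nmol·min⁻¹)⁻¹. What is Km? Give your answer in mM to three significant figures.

y-intercept = 1/Vmax ⇒ Vmax = 262 nmol·min⁻¹; slope = Km/Vmax ⇒ Km = slope × Vmax.
Km = 0.0352 × 262 = 9.21 mM.

9.21 mM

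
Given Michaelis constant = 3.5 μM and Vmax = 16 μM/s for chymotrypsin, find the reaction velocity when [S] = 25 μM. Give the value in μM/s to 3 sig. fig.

14.0 μM/s

v = Vmax·[S]/(Km + [S]) = 16 × 25 / (3.5 + 25)
  = 400.0 / 28.50 = 14.0 μM/s.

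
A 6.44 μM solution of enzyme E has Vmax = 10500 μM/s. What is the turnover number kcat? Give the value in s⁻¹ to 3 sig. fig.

1630 s⁻¹

kcat = Vmax/[E]total = 10500 μM/s / 6.44 μM = 1630 s⁻¹.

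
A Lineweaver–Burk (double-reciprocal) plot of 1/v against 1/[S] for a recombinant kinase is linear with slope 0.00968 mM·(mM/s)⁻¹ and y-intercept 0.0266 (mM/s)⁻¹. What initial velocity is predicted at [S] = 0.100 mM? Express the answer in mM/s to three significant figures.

The y-intercept is 1/Vmax, so Vmax = 1/0.0266 = 37.6 mM/s.
The slope is Km/Vmax, so Km = 0.00968 × 37.6 = 0.364 mM.
Then v = 37.6 × 0.100/(0.364 + 0.100) = 8.10 mM/s.

8.10 mM/s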